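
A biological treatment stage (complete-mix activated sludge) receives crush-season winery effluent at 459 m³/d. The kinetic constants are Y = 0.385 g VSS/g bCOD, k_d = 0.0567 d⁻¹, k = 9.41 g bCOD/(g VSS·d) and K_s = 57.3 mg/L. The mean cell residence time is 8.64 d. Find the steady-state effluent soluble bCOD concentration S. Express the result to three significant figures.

S ≈ 2.86 mg/L

From the Monod/SRT balance for a CMAS, S = K_s·(1+k_d θ_c)/[θ_c·(Y k − k_d) − 1] = 57.3 × (1 + 0.0567 × 8.64) / [8.64 × (0.385 × 9.41 − 0.0567) − 1] = 85.37 / 29.81 = 2.864 mg/L.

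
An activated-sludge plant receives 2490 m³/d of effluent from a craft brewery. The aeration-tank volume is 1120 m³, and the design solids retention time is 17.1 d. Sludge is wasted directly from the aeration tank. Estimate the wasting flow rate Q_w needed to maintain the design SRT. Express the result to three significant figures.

Q_w ≈ 65.5 m³/d

Wasting from the aeration tank: Q_w = V / θ_c = 1120 / 17.1 = 65.50 m³/d.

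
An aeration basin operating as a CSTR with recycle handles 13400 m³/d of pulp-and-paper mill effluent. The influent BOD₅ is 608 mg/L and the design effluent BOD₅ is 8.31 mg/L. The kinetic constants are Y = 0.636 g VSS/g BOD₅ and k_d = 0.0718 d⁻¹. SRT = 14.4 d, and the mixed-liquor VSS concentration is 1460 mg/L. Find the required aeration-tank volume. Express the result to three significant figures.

Steady-state biomass mass balance: V·X·(1 + k_d·θ_c) = Y·Q·(S₀ − S)·θ_c, so V = 0.636 × 13400 × (608 − 8.31) × 14.4 / [1460 × (1 + 0.0718 × 14.4)] = 7.36×10^7 / 2970 = 24784 m³.

V ≈ 24800 m³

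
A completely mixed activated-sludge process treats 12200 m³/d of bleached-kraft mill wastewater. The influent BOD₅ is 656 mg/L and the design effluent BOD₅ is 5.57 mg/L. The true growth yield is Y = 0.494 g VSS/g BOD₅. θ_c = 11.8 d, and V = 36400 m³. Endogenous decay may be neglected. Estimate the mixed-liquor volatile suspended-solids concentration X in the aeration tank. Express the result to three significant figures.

Without decay, X = Y Q (S₀−S) θ_c / V = 0.494 × 12200 × (656 − 5.57) × 11.8 / 36400 = 1271 mg/L.

X ≈ 1270 mg/L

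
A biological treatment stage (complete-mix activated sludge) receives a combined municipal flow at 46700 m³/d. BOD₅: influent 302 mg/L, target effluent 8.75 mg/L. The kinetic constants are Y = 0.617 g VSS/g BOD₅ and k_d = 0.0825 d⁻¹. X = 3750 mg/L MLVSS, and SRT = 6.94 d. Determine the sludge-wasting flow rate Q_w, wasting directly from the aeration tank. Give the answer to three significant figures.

Rearranging the biomass balance for a CMAS with decay, V = Y·Q·ΔS·θ_c / [X·(1+k_d θ_c)] = 0.617 × 46700 × (302 − 8.75) × 6.94 / [3750 × (1 + 0.0825 × 6.94)] = 5.86×10^7 / 5897 = 9944 m³.
For wasting at MLVSS concentration, Q_w = V/θ_c = 9944/6.94 = 1433 m³/d.

Q_w ≈ 1430 m³/d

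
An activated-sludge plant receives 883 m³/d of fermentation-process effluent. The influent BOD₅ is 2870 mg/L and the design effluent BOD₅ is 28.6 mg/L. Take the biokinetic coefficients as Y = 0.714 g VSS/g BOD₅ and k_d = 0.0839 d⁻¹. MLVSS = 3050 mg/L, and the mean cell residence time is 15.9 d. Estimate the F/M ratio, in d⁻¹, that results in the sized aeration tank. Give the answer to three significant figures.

Rearranging the biomass balance for a CMAS with decay, V = Y·Q·ΔS·θ_c / [X·(1+k_d θ_c)] = 0.714 × 883 × (2870 − 28.6) × 15.9 / [3050 × (1 + 0.0839 × 15.9)] = 2.85×10^7 / 7119 = 4001 m³.
F/M = Q·S₀ / (V·X) = 883 × 2870 / (4001 × 3050) = 0.2077 g BOD₅·(g VSS·d)⁻¹.

F/M ≈ 0.208 d⁻¹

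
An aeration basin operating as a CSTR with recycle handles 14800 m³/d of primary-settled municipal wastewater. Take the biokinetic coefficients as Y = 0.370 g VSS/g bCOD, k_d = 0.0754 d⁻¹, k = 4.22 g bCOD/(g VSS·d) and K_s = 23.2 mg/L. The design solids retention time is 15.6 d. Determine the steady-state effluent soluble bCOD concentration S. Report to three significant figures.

For a completely mixed reactor with recycle the Lawrence–McCarty relation gives S = K_s·(1 + k_d·θ_c) / [θ_c·(Y·k − k_d) − 1] = 23.2 × (1 + 0.0754 × 15.6) / [15.6 × (0.370 × 4.22 − 0.0754) − 1] = 50.49 / 22.18 = 2.276 mg/L.

S ≈ 2.28 mg/L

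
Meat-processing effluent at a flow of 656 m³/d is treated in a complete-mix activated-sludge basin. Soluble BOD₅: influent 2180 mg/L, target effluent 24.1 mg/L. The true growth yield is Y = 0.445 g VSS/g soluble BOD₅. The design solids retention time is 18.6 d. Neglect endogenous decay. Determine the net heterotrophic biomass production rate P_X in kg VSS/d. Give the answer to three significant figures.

No decay correction is needed, so Y_obs = Y = 0.445.
ΔS = 2180 − 24.1 = 2156 mg/L, so the substrate removal rate is 656 × 2156/1000 = 1414 kg soluble BOD₅/d.
Biomass produced: P_X = Y_obs·Q·ΔS = 0.4450 × 1414 ≈ 629.4 kg VSS/d.

P_X ≈ 629 kg VSS/d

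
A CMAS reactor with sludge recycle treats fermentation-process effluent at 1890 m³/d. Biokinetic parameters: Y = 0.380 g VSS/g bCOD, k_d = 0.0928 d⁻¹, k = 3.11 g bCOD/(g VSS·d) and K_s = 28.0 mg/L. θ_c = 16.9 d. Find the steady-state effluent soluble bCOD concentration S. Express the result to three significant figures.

S ≈ 4.13 mg/L

Effluent substrate depends only on kinetics and SRT: S = K_s(1 + k_d θ_c) / [θ_c(Yk − k_d) − 1] = 28.0 × (1 + 0.0928 × 16.9) / [16.9 × (0.380 × 3.11 − 0.0928) − 1] = 71.91 / 17.40 = 4.132 mg/L.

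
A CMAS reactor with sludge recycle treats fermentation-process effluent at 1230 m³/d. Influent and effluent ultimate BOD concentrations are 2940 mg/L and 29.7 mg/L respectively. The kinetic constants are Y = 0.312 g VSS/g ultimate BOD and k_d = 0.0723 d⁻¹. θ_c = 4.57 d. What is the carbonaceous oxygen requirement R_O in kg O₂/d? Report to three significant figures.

R_O ≈ 2390 kg O₂/d

Y_obs = Y / (1 + k_d θ_c) = 0.312 / (1 + 0.0723 × 4.57) = 0.312 / 1.330 = 0.2345.
Q·(S₀ − S) = 1230 × (2940 − 29.7) × 10⁻³ = 3580 kg/d removed.
P_X = Y_obs·Q·(S₀ − S) = 0.2345 × 3580 = 839.5 kg VSS/d.
R_O = Q·(S₀ − S) − 1.42·P_X = 3580 − 1.42 × 839.5 = 2388 kg O₂/d.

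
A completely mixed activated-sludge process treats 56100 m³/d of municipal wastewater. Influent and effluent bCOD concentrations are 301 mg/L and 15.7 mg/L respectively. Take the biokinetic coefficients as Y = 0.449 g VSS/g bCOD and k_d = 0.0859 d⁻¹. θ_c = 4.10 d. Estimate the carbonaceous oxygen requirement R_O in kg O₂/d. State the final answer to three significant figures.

Y_obs = Y / (1 + k_d θ_c) = 0.449 / (1 + 0.0859 × 4.10) = 0.449 / 1.352 = 0.3321.
Q·(S₀ − S) = 56100 × (301 − 15.7) × 10⁻³ = 16005 kg/d removed.
Biomass synthesised: P_X = Y_obs × 16005 = 5315 kg VSS/d.
R_O = Q·(S₀ − S) − 1.42·P_X = 16005 − 1.42 × 5315 = 8459 kg O₂/d.

R_O ≈ 8460 kg O₂/d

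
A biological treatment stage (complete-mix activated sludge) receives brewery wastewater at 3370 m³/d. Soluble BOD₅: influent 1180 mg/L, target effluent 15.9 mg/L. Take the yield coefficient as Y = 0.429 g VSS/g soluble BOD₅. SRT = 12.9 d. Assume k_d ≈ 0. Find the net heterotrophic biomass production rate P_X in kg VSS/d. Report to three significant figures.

P_X ≈ 1680 kg VSS/d

With endogenous decay neglected, the observed yield equals the true yield: Y_obs = Y = 0.429 g VSS/g soluble BOD₅.
Mass of soluble BOD₅ removed per day: Q(S₀ − S) = 3370 × 1164 g/m³ = 3923 kg/d.
Biomass produced: P_X = Y_obs·Q·ΔS = 0.4290 × 3923 ≈ 1683 kg VSS/d.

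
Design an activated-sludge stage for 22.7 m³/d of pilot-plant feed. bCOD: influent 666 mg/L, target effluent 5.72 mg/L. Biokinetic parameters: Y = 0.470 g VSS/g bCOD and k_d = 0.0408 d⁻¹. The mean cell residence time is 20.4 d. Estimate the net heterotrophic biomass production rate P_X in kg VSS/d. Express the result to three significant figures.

Observed yield with endogenous decay: Y_obs = Y / (1 + k_d·θ_c) = 0.470 / (1 + 0.0408 × 20.4) = 0.470 / 1.832 = 0.2565 g VSS/g bCOD.
Q·(S₀ − S) = 22.7 × (666 − 5.72) × 10⁻³ = 14.99 kg/d removed.
Biomass produced: P_X = Y_obs·Q·ΔS = 0.2565 × 14.99 ≈ 3.845 kg VSS/d.

P_X ≈ 3.84 kg VSS/d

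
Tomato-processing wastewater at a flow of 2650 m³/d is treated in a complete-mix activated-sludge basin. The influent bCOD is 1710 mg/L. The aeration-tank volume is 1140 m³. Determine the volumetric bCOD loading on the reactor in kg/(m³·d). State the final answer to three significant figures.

Volumetric loading L_v = Q·S₀ / V = 2650 × 1710 g/m³ / 1140 m³ = 3975 g/(m³·d) = 3.975 kg bCOD/(m³·d).

L_v ≈ 3.98 kg bCOD/(m³·d)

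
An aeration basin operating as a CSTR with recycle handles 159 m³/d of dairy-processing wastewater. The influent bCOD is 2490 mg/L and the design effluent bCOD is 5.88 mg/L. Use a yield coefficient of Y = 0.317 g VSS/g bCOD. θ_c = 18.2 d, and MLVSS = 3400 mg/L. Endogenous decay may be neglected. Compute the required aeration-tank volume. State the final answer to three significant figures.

V·X = Y·Q·ΔS·θ_c gives V = 0.317 × 159 × (2490 − 5.88) × 18.2 / 3400 = 670.2 m³.

V ≈ 670 m³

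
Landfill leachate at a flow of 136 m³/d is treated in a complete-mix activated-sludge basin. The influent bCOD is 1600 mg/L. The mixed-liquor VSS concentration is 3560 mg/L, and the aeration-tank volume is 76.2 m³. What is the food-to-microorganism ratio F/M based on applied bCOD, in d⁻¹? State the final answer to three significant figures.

F/M = applied load / biomass = Q·S₀/(V·X) = 136 × 1600 / (76.20 × 3560) = 0.8021 d⁻¹.

F/M ≈ 0.802 d⁻¹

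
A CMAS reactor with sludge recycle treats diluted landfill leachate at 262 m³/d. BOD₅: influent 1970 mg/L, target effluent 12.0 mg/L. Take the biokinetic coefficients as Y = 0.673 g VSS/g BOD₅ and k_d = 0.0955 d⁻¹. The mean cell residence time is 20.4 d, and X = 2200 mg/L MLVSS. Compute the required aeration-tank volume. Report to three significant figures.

Rearranging the biomass balance for a CMAS with decay, V = Y·Q·ΔS·θ_c / [X·(1+k_d θ_c)] = 0.673 × 262 × (1970 − 12.0) × 20.4 / [2200 × (1 + 0.0955 × 20.4)] = 7.04×10^6 / 6486 = 1086 m³.

V ≈ 1090 m³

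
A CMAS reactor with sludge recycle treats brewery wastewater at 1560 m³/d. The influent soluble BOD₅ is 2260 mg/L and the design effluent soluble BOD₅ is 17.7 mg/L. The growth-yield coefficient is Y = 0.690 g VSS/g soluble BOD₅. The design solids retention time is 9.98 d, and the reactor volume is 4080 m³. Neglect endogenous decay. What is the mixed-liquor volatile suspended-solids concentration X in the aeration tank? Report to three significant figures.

X ≈ 5900 mg/L

From V·X = Y·Q·(S₀ − S)·θ_c (decay neglected): X = 0.690 × 1560 × (2260 − 17.7) × 9.98 / 4080 = 5904 mg/L.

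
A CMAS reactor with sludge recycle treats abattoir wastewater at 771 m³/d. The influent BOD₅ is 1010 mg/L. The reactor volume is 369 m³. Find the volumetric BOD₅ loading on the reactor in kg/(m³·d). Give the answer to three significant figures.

L_v ≈ 2.11 kg BOD₅/(m³·d)

Volumetric loading L_v = Q·S₀ / V = 771 × 1010 g/m³ / 369.0 m³ = 2110 g/(m³·d) = 2.110 kg BOD₅/(m³·d).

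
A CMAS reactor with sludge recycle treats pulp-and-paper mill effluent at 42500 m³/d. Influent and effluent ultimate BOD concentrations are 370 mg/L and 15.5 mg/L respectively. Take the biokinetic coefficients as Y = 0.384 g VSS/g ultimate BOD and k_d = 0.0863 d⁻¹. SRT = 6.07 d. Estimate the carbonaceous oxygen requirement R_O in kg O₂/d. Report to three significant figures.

R_O ≈ 9680 kg O₂/d

The observed yield is Y_obs = Y/(1 + k_d·θ_c) = 0.384 / (1 + 0.0863 × 6.07) = 0.384 / 1.524 = 0.2520 g VSS per g ultimate BOD removed.
Q·(S₀ − S) = 42500 × (370 − 15.5) × 10⁻³ = 15066 kg/d removed.
Biomass synthesised: P_X = Y_obs × 15066 = 3797 kg VSS/d.
Carbonaceous O₂ demand = substrate oxidised − cell-mass equivalent = 15066 − 1.42 × 3797 = 9675 kg O₂/d.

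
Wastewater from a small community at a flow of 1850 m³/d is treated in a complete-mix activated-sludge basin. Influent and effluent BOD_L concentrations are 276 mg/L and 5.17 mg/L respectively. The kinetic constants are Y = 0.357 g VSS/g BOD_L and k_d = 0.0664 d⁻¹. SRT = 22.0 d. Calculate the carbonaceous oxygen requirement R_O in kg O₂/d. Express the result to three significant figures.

R_O ≈ 398 kg O₂/d

The observed yield is Y_obs = Y/(1 + k_d·θ_c) = 0.357 / (1 + 0.0664 × 22.0) = 0.357 / 2.461 = 0.1451 g VSS per g BOD_L removed.
Q·(S₀ − S) = 1850 × (276 − 5.17) × 10⁻³ = 501.0 kg/d removed.
Biomass synthesised: P_X = Y_obs × 501.0 = 72.69 kg VSS/d.
R_O = Q·ΔS − 1.42 P_X = 501.0 − 103.2 = 397.8 kg O₂/d.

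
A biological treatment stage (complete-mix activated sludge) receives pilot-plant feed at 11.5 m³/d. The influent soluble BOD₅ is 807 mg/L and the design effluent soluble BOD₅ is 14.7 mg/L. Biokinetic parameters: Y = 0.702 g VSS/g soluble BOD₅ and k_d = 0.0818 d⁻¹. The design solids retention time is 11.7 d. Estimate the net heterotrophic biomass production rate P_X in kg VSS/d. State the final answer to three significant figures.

Correct the yield for decay: Y_obs = Y/(1 + k_d θ_c) = 0.702 / (1 + 0.0818 × 11.7) = 0.702 / 1.957 = 0.3587.
ΔS = 807 − 14.7 = 792.3 mg/L, so the substrate removal rate is 11.5 × 792.3/1000 = 9.111 kg soluble BOD₅/d.
Biomass produced: P_X = Y_obs·Q·ΔS = 0.3587 × 9.111 ≈ 3.268 kg VSS/d.

P_X ≈ 3.27 kg VSS/d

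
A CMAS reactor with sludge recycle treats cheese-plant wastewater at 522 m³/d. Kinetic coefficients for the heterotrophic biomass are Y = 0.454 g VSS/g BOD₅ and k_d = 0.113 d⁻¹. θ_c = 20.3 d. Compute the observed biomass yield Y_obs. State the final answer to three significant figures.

Y_obs = Y / (1 + k_d θ_c) = 0.454 / (1 + 0.113 × 20.3) = 0.454 / 3.294 = 0.1378.

Y_obs ≈ 0.138 g VSS/g BOD₅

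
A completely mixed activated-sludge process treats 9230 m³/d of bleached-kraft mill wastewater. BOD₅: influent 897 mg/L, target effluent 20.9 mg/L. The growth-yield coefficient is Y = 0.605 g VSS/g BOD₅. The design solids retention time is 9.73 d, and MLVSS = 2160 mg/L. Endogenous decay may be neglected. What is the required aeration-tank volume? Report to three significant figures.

With k_d = 0 the design equation reduces to V = Y Q (S₀−S) θ_c / X = 0.605 × 9230 × (897 − 20.9) × 9.73 / 2160 = 22038 m³.

V ≈ 22000 m³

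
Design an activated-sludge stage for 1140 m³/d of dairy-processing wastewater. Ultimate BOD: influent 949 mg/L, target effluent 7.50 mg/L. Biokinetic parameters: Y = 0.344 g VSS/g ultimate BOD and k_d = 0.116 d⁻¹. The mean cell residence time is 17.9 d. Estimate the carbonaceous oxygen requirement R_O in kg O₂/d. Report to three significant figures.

Correct the yield for decay: Y_obs = Y/(1 + k_d θ_c) = 0.344 / (1 + 0.116 × 17.9) = 0.344 / 3.076 = 0.1118.
Q·(S₀ − S) = 1140 × (949 − 7.50) × 10⁻³ = 1073 kg/d removed.
Biomass synthesised: P_X = Y_obs × 1073 = 120.0 kg VSS/d.
R_O = Q·ΔS − 1.42 P_X = 1073 − 170.4 = 902.9 kg O₂/d.

R_O ≈ 903 kg O₂/d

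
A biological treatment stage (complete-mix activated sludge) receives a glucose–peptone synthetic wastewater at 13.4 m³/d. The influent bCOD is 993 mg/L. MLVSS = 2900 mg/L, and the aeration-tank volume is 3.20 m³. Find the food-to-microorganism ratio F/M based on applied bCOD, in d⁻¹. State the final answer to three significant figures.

F/M ≈ 1.43 d⁻¹

F/M = Q·S₀ / (V·X) = 13.4 × 993 / (3.200 × 2900) = 1.434 g bCOD·(g VSS·d)⁻¹.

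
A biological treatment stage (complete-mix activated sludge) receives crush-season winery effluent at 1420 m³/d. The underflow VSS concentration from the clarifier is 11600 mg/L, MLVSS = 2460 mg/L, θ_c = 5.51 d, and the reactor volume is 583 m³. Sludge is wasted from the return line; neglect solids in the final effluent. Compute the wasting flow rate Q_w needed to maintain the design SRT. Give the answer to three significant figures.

θ_c = V·X/(Q_w·X_r) when wasting from the recycle, so Q_w = V·X/(θ_c·X_r) = 583.0 × 2460 / (5.51 × 11600) = 22.44 m³/d.

Q_w ≈ 22.4 m³/d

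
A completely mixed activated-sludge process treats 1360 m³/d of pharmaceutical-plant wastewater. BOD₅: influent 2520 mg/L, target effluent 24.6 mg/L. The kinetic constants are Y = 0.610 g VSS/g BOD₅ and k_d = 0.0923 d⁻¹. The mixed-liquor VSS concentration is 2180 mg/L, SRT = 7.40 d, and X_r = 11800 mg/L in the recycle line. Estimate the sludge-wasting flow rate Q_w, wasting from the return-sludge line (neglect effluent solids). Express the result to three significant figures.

Q_w ≈ 104 m³/d

Steady-state biomass mass balance: V·X·(1 + k_d·θ_c) = Y·Q·(S₀ − S)·θ_c, so V = 0.610 × 1360 × (2520 − 24.6) × 7.40 / [2180 × (1 + 0.0923 × 7.40)] = 1.53×10^7 / 3669 = 4175 m³.
Q_w = (V·X)/(θ_c X_r) = 4175 × 2180 / (7.40 × 11800) = 104.2 m³/d.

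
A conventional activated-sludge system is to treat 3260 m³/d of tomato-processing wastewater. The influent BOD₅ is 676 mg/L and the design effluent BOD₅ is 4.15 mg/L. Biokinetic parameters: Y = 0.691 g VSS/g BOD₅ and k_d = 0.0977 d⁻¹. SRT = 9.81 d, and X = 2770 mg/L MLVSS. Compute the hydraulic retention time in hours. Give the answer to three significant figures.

Rearranging the biomass balance for a CMAS with decay, V = Y·Q·ΔS·θ_c / [X·(1+k_d θ_c)] = 0.691 × 3260 × (676 − 4.15) × 9.81 / [2770 × (1 + 0.0977 × 9.81)] = 1.48×10^7 / 5425 = 2737 m³.
HRT = V/Q = 2737 m³ / 3260 m³·d⁻¹ = 0.8395 d × 24 = 20.15 h.

τ ≈ 20.1 h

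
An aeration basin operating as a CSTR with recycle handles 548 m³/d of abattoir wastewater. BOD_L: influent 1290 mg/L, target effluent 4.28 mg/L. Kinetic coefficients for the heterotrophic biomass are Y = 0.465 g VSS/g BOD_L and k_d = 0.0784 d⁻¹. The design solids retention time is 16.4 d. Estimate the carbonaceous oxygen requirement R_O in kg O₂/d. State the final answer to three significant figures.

Correct the yield for decay: Y_obs = Y/(1 + k_d θ_c) = 0.465 / (1 + 0.0784 × 16.4) = 0.465 / 2.286 = 0.2034.
Mass of BOD_L removed per day: Q(S₀ − S) = 548 × 1286 g/m³ = 704.6 kg/d.
Net sludge production P_X = 0.2034 × 704.6 = 143.3 kg VSS/d.
R_O = Q·ΔS − 1.42 P_X = 704.6 − 203.5 = 501.0 kg O₂/d.

R_O ≈ 501 kg O₂/d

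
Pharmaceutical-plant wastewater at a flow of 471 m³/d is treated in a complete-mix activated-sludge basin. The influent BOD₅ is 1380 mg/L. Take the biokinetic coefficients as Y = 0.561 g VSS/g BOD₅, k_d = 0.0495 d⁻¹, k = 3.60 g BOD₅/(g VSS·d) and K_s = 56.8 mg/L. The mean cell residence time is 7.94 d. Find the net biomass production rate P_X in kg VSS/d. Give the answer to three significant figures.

P_X ≈ 261 kg VSS/d

For a completely mixed reactor with recycle the Lawrence–McCarty relation gives S = K_s·(1 + k_d·θ_c) / [θ_c·(Y·k − k_d) − 1] = 56.8 × (1 + 0.0495 × 7.94) / [7.94 × (0.561 × 3.60 − 0.0495) − 1] = 79.12 / 14.64 = 5.404 mg/L.
The observed yield is Y_obs = Y/(1 + k_d·θ_c) = 0.561 / (1 + 0.0495 × 7.94) = 0.561 / 1.393 = 0.4027 g VSS per g BOD₅ removed.
Q·(S₀ − S) = 471 × (1380 − 5.40) × 10⁻³ = 647.4 kg/d removed.
Net biomass production P_X = Y_obs × Q·(S₀ − S) = 0.4027 × 647.4 = 260.7 kg VSS/d.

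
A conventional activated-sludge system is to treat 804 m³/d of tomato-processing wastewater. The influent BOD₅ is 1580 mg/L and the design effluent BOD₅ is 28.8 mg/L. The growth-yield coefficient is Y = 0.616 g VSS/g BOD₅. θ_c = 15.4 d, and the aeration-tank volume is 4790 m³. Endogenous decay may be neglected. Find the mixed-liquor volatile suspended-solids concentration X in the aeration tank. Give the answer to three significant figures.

X ≈ 2470 mg/L

From V·X = Y·Q·(S₀ − S)·θ_c (decay neglected): X = 0.616 × 804 × (1580 − 28.8) × 15.4 / 4790 = 2470 mg/L.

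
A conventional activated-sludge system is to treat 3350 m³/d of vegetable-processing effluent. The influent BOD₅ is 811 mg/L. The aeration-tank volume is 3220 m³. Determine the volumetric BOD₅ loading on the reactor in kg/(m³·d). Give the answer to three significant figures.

Applied BOD₅ load per unit volume = Q·S₀/V = (3350 × 811/1000)/3220 = 0.8437 kg BOD₅·m⁻³·d⁻¹.

L_v ≈ 0.844 kg BOD₅/(m³·d)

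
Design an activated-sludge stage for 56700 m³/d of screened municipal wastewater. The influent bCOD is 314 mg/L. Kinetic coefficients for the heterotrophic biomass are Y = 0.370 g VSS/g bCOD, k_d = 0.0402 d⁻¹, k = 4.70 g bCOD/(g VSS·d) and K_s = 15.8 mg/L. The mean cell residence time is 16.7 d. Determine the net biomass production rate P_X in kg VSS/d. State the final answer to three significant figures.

P_X ≈ 3930 kg VSS/d

From the Monod/SRT balance for a CMAS, S = K_s·(1+k_d θ_c)/[θ_c·(Y k − k_d) − 1] = 15.8 × (1 + 0.0402 × 16.7) / [16.7 × (0.370 × 4.70 − 0.0402) − 1] = 26.41 / 27.37 = 0.9648 mg/L.
Y_obs = Y / (1 + k_d θ_c) = 0.370 / (1 + 0.0402 × 16.7) = 0.370 / 1.671 = 0.2214.
Substrate removed = Q·(S₀ − S) = 56700 m³/d × (314 − 0.965) g/m³ = 1.77×10^7 g/d = 17749 kg/d.
Biomass produced: P_X = Y_obs·Q·ΔS = 0.2214 × 17749 ≈ 3929 kg VSS/d.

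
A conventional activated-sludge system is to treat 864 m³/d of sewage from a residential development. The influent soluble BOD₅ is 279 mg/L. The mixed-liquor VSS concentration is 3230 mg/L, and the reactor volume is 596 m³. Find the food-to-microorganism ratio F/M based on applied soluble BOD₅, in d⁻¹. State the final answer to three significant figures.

Food-to-microorganism ratio F/M = Q S₀ / (V X) = 864 × 279 / (596.0 × 3230) = 0.1252 d⁻¹.

F/M ≈ 0.125 d⁻¹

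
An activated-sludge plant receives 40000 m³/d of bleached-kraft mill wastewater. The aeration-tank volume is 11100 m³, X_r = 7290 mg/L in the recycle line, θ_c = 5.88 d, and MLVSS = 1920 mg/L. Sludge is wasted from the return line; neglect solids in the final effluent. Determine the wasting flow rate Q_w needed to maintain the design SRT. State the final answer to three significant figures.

Q_w ≈ 497 m³/d

θ_c = V·X/(Q_w·X_r) when wasting from the recycle, so Q_w = V·X/(θ_c·X_r) = 11100 × 1920 / (5.88 × 7290) = 497.2 m³/d.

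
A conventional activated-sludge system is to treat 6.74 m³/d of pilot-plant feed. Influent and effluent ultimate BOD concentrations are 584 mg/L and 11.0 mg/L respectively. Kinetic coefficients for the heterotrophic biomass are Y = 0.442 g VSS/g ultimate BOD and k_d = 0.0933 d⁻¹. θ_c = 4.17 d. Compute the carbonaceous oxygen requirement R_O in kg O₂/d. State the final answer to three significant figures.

Correct the yield for decay: Y_obs = Y/(1 + k_d θ_c) = 0.442 / (1 + 0.0933 × 4.17) = 0.442 / 1.389 = 0.3182.
ΔS = 584 − 11.0 = 573.0 mg/L, so the substrate removal rate is 6.74 × 573.0/1000 = 3.862 kg ultimate BOD/d.
Biomass synthesised: P_X = Y_obs × 3.862 = 1.229 kg VSS/d.
R_O = Q·(S₀ − S) − 1.42·P_X = 3.862 − 1.42 × 1.229 = 2.117 kg O₂/d.

R_O ≈ 2.12 kg O₂/d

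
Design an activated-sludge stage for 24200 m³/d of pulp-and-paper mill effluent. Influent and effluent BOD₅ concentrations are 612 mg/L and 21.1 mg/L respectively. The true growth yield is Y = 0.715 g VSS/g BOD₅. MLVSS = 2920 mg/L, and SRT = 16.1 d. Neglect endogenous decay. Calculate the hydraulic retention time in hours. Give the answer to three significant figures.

V·X = Y·Q·ΔS·θ_c gives V = 0.715 × 24200 × (612 − 21.1) × 16.1 / 2920 = 56374 m³.
Hydraulic retention time τ = V/Q = 56374 / 24200 = 2.330 d = 55.91 h.

τ ≈ 55.9 h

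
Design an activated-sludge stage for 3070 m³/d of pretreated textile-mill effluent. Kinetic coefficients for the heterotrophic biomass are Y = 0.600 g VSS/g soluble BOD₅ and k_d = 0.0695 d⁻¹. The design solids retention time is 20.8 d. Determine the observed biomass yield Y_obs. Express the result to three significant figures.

Y_obs ≈ 0.245 g VSS/g soluble BOD₅

The observed yield is Y_obs = Y/(1 + k_d·θ_c) = 0.600 / (1 + 0.0695 × 20.8) = 0.600 / 2.446 = 0.2453 g VSS per g soluble BOD₅ removed.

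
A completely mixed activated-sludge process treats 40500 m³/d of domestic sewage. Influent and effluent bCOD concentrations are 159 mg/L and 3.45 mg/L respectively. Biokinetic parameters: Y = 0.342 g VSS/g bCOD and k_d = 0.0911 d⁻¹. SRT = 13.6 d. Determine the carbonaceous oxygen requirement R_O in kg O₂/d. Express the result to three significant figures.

R_O ≈ 4930 kg O₂/d

Y_obs = Y / (1 + k_d θ_c) = 0.342 / (1 + 0.0911 × 13.6) = 0.342 / 2.239 = 0.1527.
Mass of bCOD removed per day: Q(S₀ − S) = 40500 × 155.6 g/m³ = 6300 kg/d.
P_X = Y_obs·Q·(S₀ − S) = 0.1527 × 6300 = 962.3 kg VSS/d.
Carbonaceous O₂ demand = substrate oxidised − cell-mass equivalent = 6300 − 1.42 × 962.3 = 4933 kg O₂/d.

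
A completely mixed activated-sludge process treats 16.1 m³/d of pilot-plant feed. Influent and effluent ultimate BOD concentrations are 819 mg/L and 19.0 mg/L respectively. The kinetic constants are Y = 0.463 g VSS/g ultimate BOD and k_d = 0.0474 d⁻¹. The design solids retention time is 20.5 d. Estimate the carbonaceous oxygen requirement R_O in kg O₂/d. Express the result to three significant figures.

The observed yield is Y_obs = Y/(1 + k_d·θ_c) = 0.463 / (1 + 0.0474 × 20.5) = 0.463 / 1.972 = 0.2348 g VSS per g ultimate BOD removed.
ΔS = 819 − 19.0 = 800.0 mg/L, so the substrate removal rate is 16.1 × 800.0/1000 = 12.88 kg ultimate BOD/d.
Biomass synthesised: P_X = Y_obs × 12.88 = 3.025 kg VSS/d.
R_O = Q·(S₀ − S) − 1.42·P_X = 12.88 − 1.42 × 3.025 = 8.585 kg O₂/d.

R_O ≈ 8.59 kg O₂/d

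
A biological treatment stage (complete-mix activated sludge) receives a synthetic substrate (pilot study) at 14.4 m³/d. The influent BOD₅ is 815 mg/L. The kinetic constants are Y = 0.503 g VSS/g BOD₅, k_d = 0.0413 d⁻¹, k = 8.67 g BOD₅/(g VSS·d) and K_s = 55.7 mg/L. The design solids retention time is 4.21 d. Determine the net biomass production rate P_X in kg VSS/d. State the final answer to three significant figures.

P_X ≈ 5.01 kg VSS/d

Effluent substrate depends only on kinetics and SRT: S = K_s(1 + k_d θ_c) / [θ_c(Yk − k_d) − 1] = 55.7 × (1 + 0.0413 × 4.21) / [4.21 × (0.503 × 8.67 − 0.0413) − 1] = 65.38 / 17.19 = 3.805 mg/L.
The observed yield is Y_obs = Y/(1 + k_d·θ_c) = 0.503 / (1 + 0.0413 × 4.21) = 0.503 / 1.174 = 0.4285 g VSS per g BOD₅ removed.
ΔS = 815 − 3.80 = 811.2 mg/L, so the substrate removal rate is 14.4 × 811.2/1000 = 11.68 kg BOD₅/d.
Net biomass production P_X = Y_obs × Q·(S₀ − S) = 0.4285 × 11.68 = 5.005 kg VSS/d.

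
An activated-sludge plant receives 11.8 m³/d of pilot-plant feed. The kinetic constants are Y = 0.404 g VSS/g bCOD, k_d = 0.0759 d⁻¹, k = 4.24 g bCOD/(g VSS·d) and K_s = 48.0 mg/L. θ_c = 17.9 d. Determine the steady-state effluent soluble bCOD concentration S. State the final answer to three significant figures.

From the Monod/SRT balance for a CMAS, S = K_s·(1+k_d θ_c)/[θ_c·(Y k − k_d) − 1] = 48.0 × (1 + 0.0759 × 17.9) / [17.9 × (0.404 × 4.24 − 0.0759) − 1] = 113.2 / 28.30 = 4.000 mg/L.

S ≈ 4.00 mg/L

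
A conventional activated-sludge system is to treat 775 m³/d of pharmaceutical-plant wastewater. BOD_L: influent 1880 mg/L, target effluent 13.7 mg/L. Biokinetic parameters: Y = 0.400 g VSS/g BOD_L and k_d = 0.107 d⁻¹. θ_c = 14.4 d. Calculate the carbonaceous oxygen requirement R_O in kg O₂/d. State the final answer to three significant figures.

The observed yield is Y_obs = Y/(1 + k_d·θ_c) = 0.400 / (1 + 0.107 × 14.4) = 0.400 / 2.541 = 0.1574 g VSS per g BOD_L removed.
ΔS = 1880 − 13.7 = 1866 mg/L, so the substrate removal rate is 775 × 1866/1000 = 1446 kg BOD_L/d.
Net sludge production P_X = 0.1574 × 1446 = 227.7 kg VSS/d.
R_O = Q·(S₀ − S) − 1.42·P_X = 1446 − 1.42 × 227.7 = 1123 kg O₂/d.

R_O ≈ 1120 kg O₂/d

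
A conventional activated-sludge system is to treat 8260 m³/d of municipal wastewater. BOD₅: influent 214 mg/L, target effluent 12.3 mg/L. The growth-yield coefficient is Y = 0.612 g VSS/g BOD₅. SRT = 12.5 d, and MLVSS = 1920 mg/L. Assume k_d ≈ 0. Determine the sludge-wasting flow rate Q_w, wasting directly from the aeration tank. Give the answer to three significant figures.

V·X = Y·Q·ΔS·θ_c gives V = 0.612 × 8260 × (214 − 12.3) × 12.5 / 1920 = 6638 m³.
For wasting at MLVSS concentration, Q_w = V/θ_c = 6638/12.5 = 531.1 m³/d.

Q_w ≈ 531 m³/d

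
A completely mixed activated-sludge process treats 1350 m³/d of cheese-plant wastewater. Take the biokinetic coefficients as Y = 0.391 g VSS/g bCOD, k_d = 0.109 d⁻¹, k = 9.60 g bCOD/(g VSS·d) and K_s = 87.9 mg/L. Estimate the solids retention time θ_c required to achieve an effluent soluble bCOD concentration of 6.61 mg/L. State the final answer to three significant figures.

Specific growth rate at S = 6.61 mg/L: μ = YkS/(K_s+S) = 0.391·9.60·6.61/(87.9+6.61) = 0.2625 d⁻¹.
θ_c = 1/(μ − k_d) = 1/(0.2625 − 0.109) = 1/0.1535 = 6.514 d.

θ_c ≈ 6.51 d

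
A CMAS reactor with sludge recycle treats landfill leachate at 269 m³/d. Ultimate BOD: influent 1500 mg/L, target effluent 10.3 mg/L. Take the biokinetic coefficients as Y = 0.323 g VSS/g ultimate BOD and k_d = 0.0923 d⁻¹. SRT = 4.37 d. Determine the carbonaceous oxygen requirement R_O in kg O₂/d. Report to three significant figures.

The observed yield is Y_obs = Y/(1 + k_d·θ_c) = 0.323 / (1 + 0.0923 × 4.37) = 0.323 / 1.403 = 0.2302 g VSS per g ultimate BOD removed.
ΔS = 1500 − 10.3 = 1490 mg/L, so the substrate removal rate is 269 × 1490/1000 = 400.7 kg ultimate BOD/d.
Net sludge production P_X = 0.2302 × 400.7 = 92.23 kg VSS/d.
R_O = Q·ΔS − 1.42 P_X = 400.7 − 131.0 = 269.8 kg O₂/d.

R_O ≈ 270 kg O₂/d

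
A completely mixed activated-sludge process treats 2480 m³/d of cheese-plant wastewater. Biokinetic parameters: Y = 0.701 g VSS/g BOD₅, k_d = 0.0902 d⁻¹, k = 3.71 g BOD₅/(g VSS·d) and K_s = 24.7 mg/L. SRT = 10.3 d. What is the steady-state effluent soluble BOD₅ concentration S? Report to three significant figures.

For a completely mixed reactor with recycle the Lawrence–McCarty relation gives S = K_s·(1 + k_d·θ_c) / [θ_c·(Y·k − k_d) − 1] = 24.7 × (1 + 0.0902 × 10.3) / [10.3 × (0.701 × 3.71 − 0.0902) − 1] = 47.65 / 24.86 = 1.917 mg/L.

S ≈ 1.92 mg/L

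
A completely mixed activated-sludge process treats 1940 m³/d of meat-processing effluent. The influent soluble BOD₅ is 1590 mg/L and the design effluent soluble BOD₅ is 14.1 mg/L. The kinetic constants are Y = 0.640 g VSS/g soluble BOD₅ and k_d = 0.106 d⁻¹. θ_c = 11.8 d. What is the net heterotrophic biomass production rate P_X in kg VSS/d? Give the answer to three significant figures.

P_X ≈ 869 kg VSS/d

The observed yield is Y_obs = Y/(1 + k_d·θ_c) = 0.640 / (1 + 0.106 × 11.8) = 0.640 / 2.251 = 0.2843 g VSS per g soluble BOD₅ removed.
Q·(S₀ − S) = 1940 × (1590 − 14.1) × 10⁻³ = 3057 kg/d removed.
Biomass produced: P_X = Y_obs·Q·ΔS = 0.2843 × 3057 ≈ 869.3 kg VSS/d.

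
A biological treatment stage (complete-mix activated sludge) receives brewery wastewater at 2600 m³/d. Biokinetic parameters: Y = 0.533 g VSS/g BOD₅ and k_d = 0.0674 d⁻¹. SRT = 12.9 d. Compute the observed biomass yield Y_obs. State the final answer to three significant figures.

Observed yield with endogenous decay: Y_obs = Y / (1 + k_d·θ_c) = 0.533 / (1 + 0.0674 × 12.9) = 0.533 / 1.869 = 0.2851 g VSS/g BOD₅.

Y_obs ≈ 0.285 g VSS/g BOD₅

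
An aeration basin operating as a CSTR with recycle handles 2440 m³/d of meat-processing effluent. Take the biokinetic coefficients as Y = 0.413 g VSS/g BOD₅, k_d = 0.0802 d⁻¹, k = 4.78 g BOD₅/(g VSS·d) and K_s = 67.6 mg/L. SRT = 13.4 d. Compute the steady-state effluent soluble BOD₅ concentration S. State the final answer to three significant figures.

S ≈ 5.75 mg/L

For a completely mixed reactor with recycle the Lawrence–McCarty relation gives S = K_s·(1 + k_d·θ_c) / [θ_c·(Y·k − k_d) − 1] = 67.6 × (1 + 0.0802 × 13.4) / [13.4 × (0.413 × 4.78 − 0.0802) − 1] = 140.2 / 24.38 = 5.753 mg/L.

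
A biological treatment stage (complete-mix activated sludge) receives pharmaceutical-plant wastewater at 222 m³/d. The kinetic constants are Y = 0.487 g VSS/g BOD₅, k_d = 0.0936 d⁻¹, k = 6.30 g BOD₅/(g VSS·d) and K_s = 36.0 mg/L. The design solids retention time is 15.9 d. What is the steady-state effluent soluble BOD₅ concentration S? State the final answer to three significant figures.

Effluent substrate depends only on kinetics and SRT: S = K_s(1 + k_d θ_c) / [θ_c(Yk − k_d) − 1] = 36.0 × (1 + 0.0936 × 15.9) / [15.9 × (0.487 × 6.30 − 0.0936) − 1] = 89.58 / 46.29 = 1.935 mg/L.

S ≈ 1.93 mg/L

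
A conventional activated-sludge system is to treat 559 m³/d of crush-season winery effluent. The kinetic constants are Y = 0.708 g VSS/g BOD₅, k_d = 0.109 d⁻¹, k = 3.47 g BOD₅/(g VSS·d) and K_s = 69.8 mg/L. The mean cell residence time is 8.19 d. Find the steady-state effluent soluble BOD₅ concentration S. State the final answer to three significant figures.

S ≈ 7.25 mg/L

For a completely mixed reactor with recycle the Lawrence–McCarty relation gives S = K_s·(1 + k_d·θ_c) / [θ_c·(Y·k − k_d) − 1] = 69.8 × (1 + 0.109 × 8.19) / [8.19 × (0.708 × 3.47 − 0.109) − 1] = 132.1 / 18.23 = 7.248 mg/L.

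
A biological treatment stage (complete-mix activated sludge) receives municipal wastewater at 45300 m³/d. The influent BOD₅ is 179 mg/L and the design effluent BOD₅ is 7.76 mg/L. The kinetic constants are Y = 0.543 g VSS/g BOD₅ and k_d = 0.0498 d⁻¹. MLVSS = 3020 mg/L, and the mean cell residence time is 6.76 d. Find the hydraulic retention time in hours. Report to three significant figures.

τ ≈ 3.74 h

Rearranging the biomass balance for a CMAS with decay, V = Y·Q·ΔS·θ_c / [X·(1+k_d θ_c)] = 0.543 × 45300 × (179 − 7.76) × 6.76 / [3020 × (1 + 0.0498 × 6.76)] = 2.85×10^7 / 4037 = 7054 m³.
Hydraulic retention time τ = V/Q = 7054 / 45300 = 0.1557 d = 3.737 h.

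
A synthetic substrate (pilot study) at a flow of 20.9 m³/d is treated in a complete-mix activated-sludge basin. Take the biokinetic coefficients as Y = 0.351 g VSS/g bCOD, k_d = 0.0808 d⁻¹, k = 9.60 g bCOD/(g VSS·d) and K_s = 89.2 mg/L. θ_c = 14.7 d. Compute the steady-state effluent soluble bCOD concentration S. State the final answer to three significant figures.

From the Monod/SRT balance for a CMAS, S = K_s·(1+k_d θ_c)/[θ_c·(Y k − k_d) − 1] = 89.2 × (1 + 0.0808 × 14.7) / [14.7 × (0.351 × 9.60 − 0.0808) − 1] = 195.1 / 47.35 = 4.122 mg/L.

S ≈ 4.12 mg/L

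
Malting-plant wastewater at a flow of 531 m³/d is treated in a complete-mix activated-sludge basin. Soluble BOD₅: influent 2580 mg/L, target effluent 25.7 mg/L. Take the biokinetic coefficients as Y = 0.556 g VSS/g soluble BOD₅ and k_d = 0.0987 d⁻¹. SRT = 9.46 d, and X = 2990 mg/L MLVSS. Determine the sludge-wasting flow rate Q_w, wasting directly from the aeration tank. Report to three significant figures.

From the SRT design equation V = Y Q (S₀−S) θ_c / [X (1 + k_d θ_c)] = 0.556 × 531 × (2580 − 25.7) × 9.46 / [2990 × (1 + 0.0987 × 9.46)] = 7.13×10^6 / 5782 = 1234 m³.
Wasting from the aeration tank: Q_w = V / θ_c = 1234 / 9.46 = 130.4 m³/d.

Q_w ≈ 130 m³/d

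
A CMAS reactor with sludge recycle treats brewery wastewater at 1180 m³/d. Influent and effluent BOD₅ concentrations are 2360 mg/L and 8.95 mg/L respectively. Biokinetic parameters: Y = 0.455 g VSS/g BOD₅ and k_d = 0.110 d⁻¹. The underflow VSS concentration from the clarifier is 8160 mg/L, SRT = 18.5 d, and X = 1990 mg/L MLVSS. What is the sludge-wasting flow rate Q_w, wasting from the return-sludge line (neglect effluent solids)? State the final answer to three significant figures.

Rearranging the biomass balance for a CMAS with decay, V = Y·Q·ΔS·θ_c / [X·(1+k_d θ_c)] = 0.455 × 1180 × (2360 − 8.95) × 18.5 / [1990 × (1 + 0.110 × 18.5)] = 2.34×10^7 / 6040 = 3866 m³.
θ_c = V·X/(Q_w·X_r) when wasting from the recycle, so Q_w = V·X/(θ_c·X_r) = 3866 × 1990 / (18.5 × 8160) = 50.97 m³/d.

Q_w ≈ 51.0 m³/d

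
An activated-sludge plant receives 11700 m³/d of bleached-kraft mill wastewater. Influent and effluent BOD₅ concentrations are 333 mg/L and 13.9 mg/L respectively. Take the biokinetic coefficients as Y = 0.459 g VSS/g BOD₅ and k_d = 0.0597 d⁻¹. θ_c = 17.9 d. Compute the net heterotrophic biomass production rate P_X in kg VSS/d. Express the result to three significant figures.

Y_obs = Y / (1 + k_d θ_c) = 0.459 / (1 + 0.0597 × 17.9) = 0.459 / 2.069 = 0.2219.
Mass of BOD₅ removed per day: Q(S₀ − S) = 11700 × 319.1 g/m³ = 3733 kg/d.
So the net sludge growth is P_X = 0.2219 × 3733 = 828.4 kg VSS/d.

P_X ≈ 828 kg VSS/d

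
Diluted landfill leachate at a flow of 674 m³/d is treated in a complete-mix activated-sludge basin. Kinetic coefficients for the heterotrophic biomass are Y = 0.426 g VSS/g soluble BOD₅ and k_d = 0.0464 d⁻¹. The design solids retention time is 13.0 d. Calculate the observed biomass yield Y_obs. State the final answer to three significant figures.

Correct the yield for decay: Y_obs = Y/(1 + k_d θ_c) = 0.426 / (1 + 0.0464 × 13.0) = 0.426 / 1.603 = 0.2657.

Y_obs ≈ 0.266 g VSS/g soluble BOD₅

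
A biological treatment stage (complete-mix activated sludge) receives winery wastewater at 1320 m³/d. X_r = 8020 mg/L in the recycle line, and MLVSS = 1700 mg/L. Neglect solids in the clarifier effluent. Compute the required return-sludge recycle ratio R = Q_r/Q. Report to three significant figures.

Mass balance around the secondary clarifier (neglecting effluent solids): R = X / (X_r − X) = 1700 / (8020 − 1700) = 0.2690.

R ≈ 0.269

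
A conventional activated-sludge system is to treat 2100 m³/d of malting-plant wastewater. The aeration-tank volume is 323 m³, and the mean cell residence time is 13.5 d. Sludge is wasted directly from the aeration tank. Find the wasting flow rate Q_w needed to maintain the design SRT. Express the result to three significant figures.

For wasting at MLVSS concentration, Q_w = V/θ_c = 323.0/13.5 = 23.93 m³/d.

Q_w ≈ 23.9 m³/d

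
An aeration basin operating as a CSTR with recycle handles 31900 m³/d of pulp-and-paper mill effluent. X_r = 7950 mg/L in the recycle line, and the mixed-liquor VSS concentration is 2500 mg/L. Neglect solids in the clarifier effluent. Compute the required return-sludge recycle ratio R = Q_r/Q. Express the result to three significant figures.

R ≈ 0.459

Solids balance on the clarifier gives (1+R)X = R·X_r, so R = X/(X_r − X) = 2500 / (7950 − 2500) = 0.4587.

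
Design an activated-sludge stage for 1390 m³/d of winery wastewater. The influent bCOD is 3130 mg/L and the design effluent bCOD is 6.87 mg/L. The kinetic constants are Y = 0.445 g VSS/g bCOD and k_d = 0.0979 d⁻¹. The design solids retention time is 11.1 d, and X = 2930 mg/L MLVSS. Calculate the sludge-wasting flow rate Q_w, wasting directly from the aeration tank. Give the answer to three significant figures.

Steady-state biomass mass balance: V·X·(1 + k_d·θ_c) = Y·Q·(S₀ − S)·θ_c, so V = 0.445 × 1390 × (3130 − 6.87) × 11.1 / [2930 × (1 + 0.0979 × 11.1)] = 2.14×10^7 / 6114 = 3507 m³.
For wasting at MLVSS concentration, Q_w = V/θ_c = 3507/11.1 = 316.0 m³/d.

Q_w ≈ 316 m³/d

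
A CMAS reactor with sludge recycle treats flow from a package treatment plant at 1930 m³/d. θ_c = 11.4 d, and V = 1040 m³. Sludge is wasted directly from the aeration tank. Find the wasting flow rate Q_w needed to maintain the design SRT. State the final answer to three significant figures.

For wasting at MLVSS concentration, Q_w = V/θ_c = 1040/11.4 = 91.23 m³/d.

Q_w ≈ 91.2 m³/d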